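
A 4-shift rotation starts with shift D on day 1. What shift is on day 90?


Shift A

Shifts: A, B, C, D
Start: D (index 3)
Day 90: (3 + 90 - 1) mod 4
= 92 mod 4
= 0
Index 0 → shift A


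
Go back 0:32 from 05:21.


Start: 321 minutes from midnight
Subtract: 32 minutes
Remaining: 321 - 32 = 289
Hours: 4, Minutes: 49

04:49


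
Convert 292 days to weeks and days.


41 weeks 5 days

Weeks: 292 ÷ 7 = 41 remainder 5


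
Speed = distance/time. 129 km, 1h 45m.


73.7 km/h

Distance: 129 km
Time: 1h 45m = 105 min = 105/60 = 7/4 hours
Speed = 129 ÷ (7/4) = 129 × 4 / 7 = 516/7 ≈ 73.7 km/h


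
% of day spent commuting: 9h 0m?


Time: 540 minutes
Day: 1440 minutes
Percentage = (540/1440) × 100 = 37.5%

37.5%


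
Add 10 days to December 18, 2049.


Start: December 18, 2049
Add 10 days
December 18 + 10 = December 28, 2049

December 28, 2049


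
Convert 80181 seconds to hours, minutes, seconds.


Hours: 80181 ÷ 3600 = 22 remainder 981
Minutes: 981 ÷ 60 = 16 remainder 21
Seconds: 21

22h 16m 21s


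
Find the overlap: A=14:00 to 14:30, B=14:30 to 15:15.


Meeting A: 840-870 (in minutes from midnight)
Meeting B: 870-915
Overlap start = max(840, 870) = 870
Overlap end = min(870, 915) = 870
Overlap = max(0, 870 - 870) = 0 min

0 minutes


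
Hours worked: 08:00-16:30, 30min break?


Total time = (16×60+30) - (8×60+0)
= 990 - 480 = 510 min
Minus break: 510 - 30 = 480 min
= 8h 0m

8h 0m (480 minutes)


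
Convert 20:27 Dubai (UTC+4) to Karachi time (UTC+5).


Time difference = UTC+5 - UTC+4 = +1 hours
New hour = (20 + 1) mod 24
= 21 mod 24 = 21
Minutes unchanged → 21:27

21:27


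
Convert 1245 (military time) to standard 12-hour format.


Hour: 12
12 → 12 PM (noon)

12:45 PM


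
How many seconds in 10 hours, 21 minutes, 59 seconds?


Hours: 10 × 3600 = 36000
Minutes: 21 × 60 = 1260
Seconds: 59
Total = 36000 + 1260 + 59 = 37319

37319 seconds


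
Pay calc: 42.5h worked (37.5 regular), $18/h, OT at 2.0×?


Regular: 37.5h × $18 = $675.00
Overtime: 42.5 - 37.5 = 5.0h
OT pay: 5.0h × $18 × 2.0 = $180.00
Total = $675.00 + $180.00 = $855.00

$855.00


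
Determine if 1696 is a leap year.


Yes

Rules: divisible by 4 AND (not by 100 OR by 400)
1696 ÷ 4 = 424 exactly → divisible by 4
1696 ÷ 100 = 16 remainder 96 → not divisible by 100
Divisible by 4 but not by 100 → leap year


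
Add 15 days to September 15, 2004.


Start: September 15, 2004
Add 15 days
September 15 + 15 = September 30, 2004

September 30, 2004


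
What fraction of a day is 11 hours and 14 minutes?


0.4681 (46.81%)

Total minutes: 11×60 + 14 = 674
Day = 24×60 = 1440 minutes
Fraction = 674/1440 ≈ 0.4681
As a percentage: 674/1440 × 100 ≈ 46.81%


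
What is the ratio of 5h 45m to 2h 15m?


23:9 (2.56)

Duration 1: 345 minutes
Duration 2: 135 minutes
Ratio = 345:135
GCD = 15
Simplified = 23:9
As a decimal: 23/9 ≈ 2.56


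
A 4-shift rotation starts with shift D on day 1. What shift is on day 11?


Shift B

Shifts: A, B, C, D
Start: D (index 3)
Day 11: (3 + 11 - 1) mod 4
= 13 mod 4
= 1
Index 1 → shift B


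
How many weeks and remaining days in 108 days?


Weeks: 108 ÷ 7 = 15 remainder 3

15 weeks 3 days


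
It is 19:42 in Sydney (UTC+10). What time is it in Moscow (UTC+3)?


Time difference = UTC+3 - UTC+10 = -7 hours
New hour = (19 -7) mod 24
= 12 mod 24 = 12
Minutes unchanged → 12:42

12:42


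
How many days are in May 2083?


31 days

Month: May (month 5)
May has 31 days


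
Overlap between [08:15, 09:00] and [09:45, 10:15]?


0 minutes

Meeting A: 495-540 (in minutes from midnight)
Meeting B: 585-615
Overlap start = max(495, 585) = 585
Overlap end = min(540, 615) = 540
Overlap = max(0, 540 - 585) = 0 min


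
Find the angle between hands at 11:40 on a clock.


Hour hand = 11×30 + 40×0.5 = 350.0°
Minute hand = 40×6 = 240°
Difference = |350.0 - 240| = 110.0°

110.0°


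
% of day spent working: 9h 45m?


40.6%

Time: 585 minutes
Day: 1440 minutes
Percentage = (585/1440) × 100 ≈ 40.6%


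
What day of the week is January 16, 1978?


Monday

Zeller's congruence:
q=16, m=13, k=77, j=19
h = (16 + ⌊13×14/5⌋ + 77 + ⌊77/4⌋ + ⌊19/4⌋ - 2×19) mod 7
= (16 + 36 + 77 + 19 + 4 - 38) mod 7
= 114 mod 7 = 2
h=2 → Monday


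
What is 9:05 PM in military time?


Input: 9:05 PM
PM: 9 + 12 = 21

21:05


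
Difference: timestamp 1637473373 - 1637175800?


297573 seconds (82.7 hours / 3.44 days)

Difference = 1637473373 - 1637175800 = 297573 seconds
In hours: 297573 / 3600 ≈ 82.7
In days: 297573 / 86400 ≈ 3.44


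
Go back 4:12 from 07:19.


03:07

Start: 439 minutes from midnight
Subtract: 252 minutes
Remaining: 439 - 252 = 187
Hours: 3, Minutes: 7


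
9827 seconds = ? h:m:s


Hours: 9827 ÷ 3600 = 2 remainder 2627
Minutes: 2627 ÷ 60 = 43 remainder 47
Seconds: 47

2h 43m 47s


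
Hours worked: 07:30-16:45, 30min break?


8h 45m (525 minutes)

Total time = (16×60+45) - (7×60+30)
= 1005 - 450 = 555 min
Minus break: 555 - 30 = 525 min
= 8h 45m


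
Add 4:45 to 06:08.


Start: 368 minutes from midnight
Add: 285 minutes
Total: 653 minutes
Hours: 653 ÷ 60 = 10 remainder 53

10:53


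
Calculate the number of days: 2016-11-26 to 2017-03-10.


104 days

From November 26, 2016 to March 10, 2017
Rest of November 2016: 30 - 26 = 4
Full months: December 31, January 31, February 2017 28
Days into March 2017: 10
Total = 4 + 31 + 31 + 28 + 10 = 104 days


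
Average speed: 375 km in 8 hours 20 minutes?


45.0 km/h

Distance: 375 km
Time: 8h 20m = 500 min = 500/60 = 25/3 hours
Speed = 375 ÷ (25/3) = 375 × 3 / 25 = 1125/25 = 45.0 km/h


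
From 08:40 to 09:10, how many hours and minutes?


0h 30m

End time in minutes: 9×60 + 10 = 550
Start time in minutes: 8×60 + 40 = 520
Difference = 550 - 520 = 30 minutes
= 0 hours 30 minutes


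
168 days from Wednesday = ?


Start: Wednesday (index 2)
(2 + 168) mod 7
= 170 mod 7
= 2
Index 2 → Wednesday

Wednesday


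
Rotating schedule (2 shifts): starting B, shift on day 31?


Shift B

Shifts: A, B
Start: B (index 1)
Day 31: (1 + 31 - 1) mod 2
= 31 mod 2
= 1
Index 1 → shift B


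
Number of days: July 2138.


31 days

Month: July (month 7)
July has 31 days


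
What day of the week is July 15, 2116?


Zeller's congruence:
q=15, m=7, k=16, j=21
h = (15 + ⌊13×8/5⌋ + 16 + ⌊16/4⌋ + ⌊21/4⌋ - 2×21) mod 7
= (15 + 20 + 16 + 4 + 5 - 42) mod 7
= 18 mod 7 = 4
h=4 → Wednesday

Wednesday


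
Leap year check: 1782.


No

Rules: divisible by 4 AND (not by 100 OR by 400)
1782 ÷ 4 = 445 remainder 2 → not divisible by 4
Not divisible by 4 → not a leap year


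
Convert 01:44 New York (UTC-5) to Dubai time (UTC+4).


10:44

Time difference = UTC+4 - UTC-5 = +9 hours
New hour = (1 + 9) mod 24
= 10 mod 24 = 10
Minutes unchanged → 10:44


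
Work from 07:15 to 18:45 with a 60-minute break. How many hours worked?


10h 30m (630 minutes)

Total time = (18×60+45) - (7×60+15)
= 1125 - 435 = 690 min
Minus break: 690 - 60 = 630 min
= 10h 30m


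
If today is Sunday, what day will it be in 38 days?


Wednesday

Start: Sunday (index 6)
(6 + 38) mod 7
= 44 mod 7
= 2
Index 2 → Wednesday


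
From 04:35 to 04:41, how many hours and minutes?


End time in minutes: 4×60 + 41 = 281
Start time in minutes: 4×60 + 35 = 275
Difference = 281 - 275 = 6 minutes
= 0 hours 6 minutes

0h 6m


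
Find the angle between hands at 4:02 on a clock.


Hour hand = 4×30 + 2×0.5 = 121.0°
Minute hand = 2×6 = 12°
Difference = |121.0 - 12| = 109.0°

109.0°


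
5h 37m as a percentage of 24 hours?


Total minutes: 5×60 + 37 = 337
Day = 24×60 = 1440 minutes
Fraction = 337/1440 ≈ 0.2340
As a percentage: 337/1440 × 100 ≈ 23.40%

0.2340 (23.40%)


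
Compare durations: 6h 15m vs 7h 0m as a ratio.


Duration 1: 375 minutes
Duration 2: 420 minutes
Ratio = 375:420
GCD = 15
Simplified = 25:28
As a decimal: 25/28 ≈ 0.89

25:28 (0.89)


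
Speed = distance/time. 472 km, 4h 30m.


104.9 km/h

Distance: 472 km
Time: 4h 30m = 270 min = 270/60 = 9/2 hours
Speed = 472 ÷ (9/2) = 472 × 2 / 9 = 944/9 ≈ 104.9 km/h


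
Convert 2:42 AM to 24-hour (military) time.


Input: 2:42 AM
AM hour stays: 2

02:42


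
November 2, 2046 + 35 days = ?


Start: November 2, 2046
Add 35 days
November 2 → December 1: 30 - 2 + 1 = 29 days (35 - 29 = 6 left)
December 1 + 6 = December 7, 2046

December 7, 2046


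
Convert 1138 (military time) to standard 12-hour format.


Hour: 11
11 < 12 → AM

11:38 AM


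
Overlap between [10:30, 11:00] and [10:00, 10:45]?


Meeting A: 630-660 (in minutes from midnight)
Meeting B: 600-645
Overlap start = max(630, 600) = 630
Overlap end = min(660, 645) = 645
Overlap = max(0, 645 - 630) = 15 min

15 minutes


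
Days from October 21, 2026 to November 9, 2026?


From October 21, 2026 to November 9, 2026
Rest of October 2026: 31 - 21 = 10
Days into November 2026: 9
Total = 10 + 9 = 19 days

19 days


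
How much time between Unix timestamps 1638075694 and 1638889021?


813327 seconds (225.9 hours / 9.41 days)

Difference = 1638889021 - 1638075694 = 813327 seconds
In hours: 813327 / 3600 ≈ 225.9
In days: 813327 / 86400 ≈ 9.41


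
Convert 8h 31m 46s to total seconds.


Hours: 8 × 3600 = 28800
Minutes: 31 × 60 = 1860
Seconds: 46
Total = 28800 + 1860 + 46 = 30706

30706 seconds


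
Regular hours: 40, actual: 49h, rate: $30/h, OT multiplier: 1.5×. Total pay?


Regular: 40h × $30 = $1200.00
Overtime: 49 - 40 = 9h
OT pay: 9h × $30 × 1.5 = $405.00
Total = $1200.00 + $405.00 = $1605.00

$1605.00


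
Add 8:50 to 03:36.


12:26

Start: 216 minutes from midnight
Add: 530 minutes
Total: 746 minutes
Hours: 746 ÷ 60 = 12 remainder 26


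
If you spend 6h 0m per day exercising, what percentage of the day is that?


25.0%

Time: 360 minutes
Day: 1440 minutes
Percentage = (360/1440) × 100 = 25.0%


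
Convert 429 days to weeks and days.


Weeks: 429 ÷ 7 = 61 remainder 2

61 weeks 2 days


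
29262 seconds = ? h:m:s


Hours: 29262 ÷ 3600 = 8 remainder 462
Minutes: 462 ÷ 60 = 7 remainder 42
Seconds: 42

8h 7m 42s


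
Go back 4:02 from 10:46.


Start: 646 minutes from midnight
Subtract: 242 minutes
Remaining: 646 - 242 = 404
Hours: 6, Minutes: 44

06:44


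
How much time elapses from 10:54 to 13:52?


2h 58m

End time in minutes: 13×60 + 52 = 832
Start time in minutes: 10×60 + 54 = 654
Difference = 832 - 654 = 178 minutes
= 2 hours 58 minutes


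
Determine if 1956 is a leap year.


Yes

Rules: divisible by 4 AND (not by 100 OR by 400)
1956 ÷ 4 = 489 exactly → divisible by 4
1956 ÷ 100 = 19 remainder 56 → not divisible by 100
Divisible by 4 but not by 100 → leap year


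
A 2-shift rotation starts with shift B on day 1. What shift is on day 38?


Shift A

Shifts: A, B
Start: B (index 1)
Day 38: (1 + 38 - 1) mod 2
= 38 mod 2
= 0
Index 0 → shift A


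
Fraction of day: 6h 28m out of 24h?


0.2694 (26.94%)

Total minutes: 6×60 + 28 = 388
Day = 24×60 = 1440 minutes
Fraction = 388/1440 ≈ 0.2694
As a percentage: 388/1440 × 100 ≈ 26.94%


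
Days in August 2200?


Month: August (month 8)
August has 31 days

31 days


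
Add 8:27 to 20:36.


05:03 (next day)

Start: 1236 minutes from midnight
Add: 507 minutes
Total: 1743 minutes
Hours: 1743 ÷ 60 = 29 remainder 3
29 ≥ 24 → 29 - 24 = 5 (next day)


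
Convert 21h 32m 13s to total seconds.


Hours: 21 × 3600 = 75600
Minutes: 32 × 60 = 1920
Seconds: 13
Total = 75600 + 1920 + 13 = 77533

77533 seconds


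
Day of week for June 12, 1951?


Zeller's congruence:
q=12, m=6, k=51, j=19
h = (12 + ⌊13×7/5⌋ + 51 + ⌊51/4⌋ + ⌊19/4⌋ - 2×19) mod 7
= (12 + 18 + 51 + 12 + 4 - 38) mod 7
= 59 mod 7 = 3
h=3 → Tuesday

Tuesday


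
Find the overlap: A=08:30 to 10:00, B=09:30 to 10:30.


Meeting A: 510-600 (in minutes from midnight)
Meeting B: 570-630
Overlap start = max(510, 570) = 570
Overlap end = min(600, 630) = 600
Overlap = max(0, 600 - 570) = 30 min

30 minutes


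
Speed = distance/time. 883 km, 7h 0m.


126.1 km/h

Distance: 883 km
Time: 7 hours
Speed = 883 / 7 ≈ 126.1 km/h


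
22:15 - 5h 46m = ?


Start: 1335 minutes from midnight
Subtract: 346 minutes
Remaining: 1335 - 346 = 989
Hours: 16, Minutes: 29

16:29


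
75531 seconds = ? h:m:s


Hours: 75531 ÷ 3600 = 20 remainder 3531
Minutes: 3531 ÷ 60 = 58 remainder 51
Seconds: 51

20h 58m 51s


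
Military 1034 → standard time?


10:34 AM

Hour: 10
10 < 12 → AM


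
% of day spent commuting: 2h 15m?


9.4%

Time: 135 minutes
Day: 1440 minutes
Percentage = (135/1440) × 100 ≈ 9.4%


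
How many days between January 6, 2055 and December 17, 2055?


From January 6, 2055 to December 17, 2055
Rest of January 2055: 31 - 6 = 25
Full months: February 2055 28, March 31, April 30, May 31, June 30, July 31, August 31, September 30, October 31, November 30
Days into December 2055: 17
Total = 25 + 28 + 31 + 30 + 31 + 30 + 31 + 31 + 30 + 31 + 30 + 17 = 345 days

345 days


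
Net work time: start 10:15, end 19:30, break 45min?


8h 30m (510 minutes)

Total time = (19×60+30) - (10×60+15)
= 1170 - 615 = 555 min
Minus break: 555 - 45 = 510 min
= 8h 30m


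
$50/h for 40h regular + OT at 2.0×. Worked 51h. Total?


$3100.00

Regular: 40h × $50 = $2000.00
Overtime: 51 - 40 = 11h
OT pay: 11h × $50 × 2.0 = $1100.00
Total = $2000.00 + $1100.00 = $3100.00


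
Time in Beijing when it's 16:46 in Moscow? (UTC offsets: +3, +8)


21:46

Time difference = UTC+8 - UTC+3 = +5 hours
New hour = (16 + 5) mod 24
= 21 mod 24 = 21
Minutes unchanged → 21:46


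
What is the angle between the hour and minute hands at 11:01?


35.5°

Hour hand = 11×30 + 1×0.5 = 330.5°
Minute hand = 1×6 = 6°
Difference = |330.5 - 6| = 324.5°
Since > 180°: 360 - 324.5 = 35.5°


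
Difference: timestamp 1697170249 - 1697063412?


106837 seconds (29.7 hours / 1.24 days)

Difference = 1697170249 - 1697063412 = 106837 seconds
In hours: 106837 / 3600 ≈ 29.7
In days: 106837 / 86400 ≈ 1.24


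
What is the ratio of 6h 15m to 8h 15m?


Duration 1: 375 minutes
Duration 2: 495 minutes
Ratio = 375:495
GCD = 15
Simplified = 25:33
As a decimal: 25/33 ≈ 0.76

25:33 (0.76)


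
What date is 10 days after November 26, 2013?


December 6, 2013

Start: November 26, 2013
Add 10 days
November 26 → December 1: 30 - 26 + 1 = 5 days (10 - 5 = 5 left)
December 1 + 5 = December 6, 2013


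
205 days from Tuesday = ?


Start: Tuesday (index 1)
(1 + 205) mod 7
= 206 mod 7
= 3
Index 3 → Thursday

Thursday


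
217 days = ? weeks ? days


Weeks: 217 ÷ 7 = 31 remainder 0

31 weeks 0 days


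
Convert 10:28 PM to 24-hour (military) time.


Input: 10:28 PM
PM: 10 + 12 = 22

22:28


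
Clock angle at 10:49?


30.5°

Hour hand = 10×30 + 49×0.5 = 324.5°
Minute hand = 49×6 = 294°
Difference = |324.5 - 294| = 30.5°


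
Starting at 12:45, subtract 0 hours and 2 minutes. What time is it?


Start: 765 minutes from midnight
Subtract: 2 minutes
Remaining: 765 - 2 = 763
Hours: 12, Minutes: 43

12:43


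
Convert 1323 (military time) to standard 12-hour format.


Hour: 13
13 - 12 = 1 → PM

1:23 PM


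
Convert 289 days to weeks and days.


41 weeks 2 days

Weeks: 289 ÷ 7 = 41 remainder 2


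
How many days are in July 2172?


31 days

Month: July (month 7)
July has 31 days


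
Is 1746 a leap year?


Rules: divisible by 4 AND (not by 100 OR by 400)
1746 ÷ 4 = 436 remainder 2 → not divisible by 4
Not divisible by 4 → not a leap year

No


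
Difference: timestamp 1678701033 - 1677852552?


848481 seconds (235.7 hours / 9.82 days)

Difference = 1678701033 - 1677852552 = 848481 seconds
In hours: 848481 / 3600 ≈ 235.7
In days: 848481 / 86400 ≈ 9.82


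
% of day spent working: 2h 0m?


8.3%

Time: 120 minutes
Day: 1440 minutes
Percentage = (120/1440) × 100 ≈ 8.3%


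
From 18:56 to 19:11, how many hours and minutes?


End time in minutes: 19×60 + 11 = 1151
Start time in minutes: 18×60 + 56 = 1136
Difference = 1151 - 1136 = 15 minutes
= 0 hours 15 minutes

0h 15m


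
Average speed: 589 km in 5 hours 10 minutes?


Distance: 589 km
Time: 5h 10m = 310 min = 310/60 = 31/6 hours
Speed = 589 ÷ (31/6) = 589 × 6 / 31 = 3534/31 = 114.0 km/h

114.0 km/h


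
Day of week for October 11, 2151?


Monday

Zeller's congruence:
q=11, m=10, k=51, j=21
h = (11 + ⌊13×11/5⌋ + 51 + ⌊51/4⌋ + ⌊21/4⌋ - 2×21) mod 7
= (11 + 28 + 51 + 12 + 5 - 42) mod 7
= 65 mod 7 = 2
h=2 → Monday


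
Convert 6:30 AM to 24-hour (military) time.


Input: 6:30 AM
AM hour stays: 6

06:30


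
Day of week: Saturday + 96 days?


Start: Saturday (index 5)
(5 + 96) mod 7
= 101 mod 7
= 3
Index 3 → Thursday

Thursday


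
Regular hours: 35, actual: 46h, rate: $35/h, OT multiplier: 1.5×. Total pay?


Regular: 35h × $35 = $1225.00
Overtime: 46 - 35 = 11h
OT pay: 11h × $35 × 1.5 = $577.50
Total = $1225.00 + $577.50 = $1802.50

$1802.50


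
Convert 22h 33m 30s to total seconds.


81210 seconds

Hours: 22 × 3600 = 79200
Minutes: 33 × 60 = 1980
Seconds: 30
Total = 79200 + 1980 + 30 = 81210


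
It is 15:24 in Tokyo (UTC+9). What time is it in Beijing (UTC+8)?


Time difference = UTC+8 - UTC+9 = -1 hours
New hour = (15 -1) mod 24
= 14 mod 24 = 14
Minutes unchanged → 14:24

14:24


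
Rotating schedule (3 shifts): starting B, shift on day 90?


Shift A

Shifts: A, B, C
Start: B (index 1)
Day 90: (1 + 90 - 1) mod 3
= 90 mod 3
= 0
Index 0 → shift A


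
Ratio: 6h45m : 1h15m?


27:5 (5.40)

Duration 1: 405 minutes
Duration 2: 75 minutes
Ratio = 405:75
GCD = 15
Simplified = 27:5
As a decimal: 27/5 = 5.40


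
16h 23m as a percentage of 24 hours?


Total minutes: 16×60 + 23 = 983
Day = 24×60 = 1440 minutes
Fraction = 983/1440 ≈ 0.6826
As a percentage: 983/1440 × 100 ≈ 68.26%

0.6826 (68.26%)


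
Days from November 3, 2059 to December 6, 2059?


From November 3, 2059 to December 6, 2059
Rest of November 2059: 30 - 3 = 27
Days into December 2059: 6
Total = 27 + 6 = 33 days

33 days


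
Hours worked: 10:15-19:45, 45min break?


8h 45m (525 minutes)

Total time = (19×60+45) - (10×60+15)
= 1185 - 615 = 570 min
Minus break: 570 - 45 = 525 min
= 8h 45m


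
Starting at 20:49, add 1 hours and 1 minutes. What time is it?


21:50

Start: 1249 minutes from midnight
Add: 61 minutes
Total: 1310 minutes
Hours: 1310 ÷ 60 = 21 remainder 50


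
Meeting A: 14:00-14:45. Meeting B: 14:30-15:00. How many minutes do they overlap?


Meeting A: 840-885 (in minutes from midnight)
Meeting B: 870-900
Overlap start = max(840, 870) = 870
Overlap end = min(885, 900) = 885
Overlap = max(0, 885 - 870) = 15 min

15 minutes


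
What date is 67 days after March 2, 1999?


May 8, 1999

Start: March 2, 1999
Add 67 days
March 2 → April 1: 31 - 2 + 1 = 30 days (67 - 30 = 37 left)
April 1 → May 1: 30 - 1 + 1 = 30 days (37 - 30 = 7 left)
May 1 + 7 = May 8, 1999


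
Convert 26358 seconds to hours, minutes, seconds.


7h 19m 18s

Hours: 26358 ÷ 3600 = 7 remainder 1158
Minutes: 1158 ÷ 60 = 19 remainder 18
Seconds: 18


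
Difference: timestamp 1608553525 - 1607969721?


Difference = 1608553525 - 1607969721 = 583804 seconds
In hours: 583804 / 3600 ≈ 162.2
In days: 583804 / 86400 ≈ 6.76

583804 seconds (162.2 hours / 6.76 days)


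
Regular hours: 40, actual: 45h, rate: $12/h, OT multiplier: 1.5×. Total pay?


$570.00

Regular: 40h × $12 = $480.00
Overtime: 45 - 40 = 5h
OT pay: 5h × $12 × 1.5 = $90.00
Total = $480.00 + $90.00 = $570.00


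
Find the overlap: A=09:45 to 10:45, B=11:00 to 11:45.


Meeting A: 585-645 (in minutes from midnight)
Meeting B: 660-705
Overlap start = max(585, 660) = 660
Overlap end = min(645, 705) = 645
Overlap = max(0, 645 - 660) = 0 min

0 minutes


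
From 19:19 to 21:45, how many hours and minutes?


2h 26m

End time in minutes: 21×60 + 45 = 1305
Start time in minutes: 19×60 + 19 = 1159
Difference = 1305 - 1159 = 146 minutes
= 2 hours 26 minutes


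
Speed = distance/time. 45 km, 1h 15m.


36.0 km/h

Distance: 45 km
Time: 1h 15m = 75 min = 75/60 = 5/4 hours
Speed = 45 ÷ (5/4) = 45 × 4 / 5 = 180/5 = 36.0 km/h


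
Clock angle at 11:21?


145.5°

Hour hand = 11×30 + 21×0.5 = 340.5°
Minute hand = 21×6 = 126°
Difference = |340.5 - 126| = 214.5°
Since > 180°: 360 - 214.5 = 145.5°


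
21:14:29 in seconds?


Hours: 21 × 3600 = 75600
Minutes: 14 × 60 = 840
Seconds: 29
Total = 75600 + 840 + 29 = 76469

76469 seconds


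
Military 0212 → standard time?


2:12 AM

Hour: 2
2 < 12 → AM


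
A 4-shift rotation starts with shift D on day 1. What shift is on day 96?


Shift C

Shifts: A, B, C, D
Start: D (index 3)
Day 96: (3 + 96 - 1) mod 4
= 98 mod 4
= 2
Index 2 → shift C


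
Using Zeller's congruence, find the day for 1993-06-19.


Zeller's congruence:
q=19, m=6, k=93, j=19
h = (19 + ⌊13×7/5⌋ + 93 + ⌊93/4⌋ + ⌊19/4⌋ - 2×19) mod 7
= (19 + 18 + 93 + 23 + 4 - 38) mod 7
= 119 mod 7 = 0
h=0 → Saturday

Saturday


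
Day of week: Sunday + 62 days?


Saturday

Start: Sunday (index 6)
(6 + 62) mod 7
= 68 mod 7
= 5
Index 5 → Saturday


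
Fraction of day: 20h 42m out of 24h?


0.8625 (86.25%)

Total minutes: 20×60 + 42 = 1242
Day = 24×60 = 1440 minutes
Fraction = 1242/1440 = 0.8625
As a percentage: 1242/1440 × 100 = 86.25%


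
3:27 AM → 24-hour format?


03:27

Input: 3:27 AM
AM hour stays: 3


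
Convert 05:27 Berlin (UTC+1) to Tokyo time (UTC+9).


13:27

Time difference = UTC+9 - UTC+1 = +8 hours
New hour = (5 + 8) mod 24
= 13 mod 24 = 13
Minutes unchanged → 13:27


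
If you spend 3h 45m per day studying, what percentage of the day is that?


15.6%

Time: 225 minutes
Day: 1440 minutes
Percentage = (225/1440) × 100 ≈ 15.6%


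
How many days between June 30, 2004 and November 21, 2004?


From June 30, 2004 to November 21, 2004
Rest of June 2004: 30 - 30 = 0
Full months: July 31, August 31, September 30, October 31
Days into November 2004: 21
Total = 0 + 31 + 31 + 30 + 31 + 21 = 144 days

144 days


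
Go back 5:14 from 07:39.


Start: 459 minutes from midnight
Subtract: 314 minutes
Remaining: 459 - 314 = 145
Hours: 2, Minutes: 25

02:25


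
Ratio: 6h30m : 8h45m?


26:35 (0.74)

Duration 1: 390 minutes
Duration 2: 525 minutes
Ratio = 390:525
GCD = 15
Simplified = 26:35
As a decimal: 26/35 ≈ 0.74


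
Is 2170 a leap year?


Rules: divisible by 4 AND (not by 100 OR by 400)
2170 ÷ 4 = 542 remainder 2 → not divisible by 4
Not divisible by 4 → not a leap year

No


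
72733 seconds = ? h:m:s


20h 12m 13s

Hours: 72733 ÷ 3600 = 20 remainder 733
Minutes: 733 ÷ 60 = 12 remainder 13
Seconds: 13


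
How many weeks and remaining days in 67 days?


9 weeks 4 days

Weeks: 67 ÷ 7 = 9 remainder 4


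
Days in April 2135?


30 days

Month: April (month 4)
April has 30 days


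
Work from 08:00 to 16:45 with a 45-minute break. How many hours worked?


Total time = (16×60+45) - (8×60+0)
= 1005 - 480 = 525 min
Minus break: 525 - 45 = 480 min
= 8h 0m

8h 0m (480 minutes)


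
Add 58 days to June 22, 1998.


August 19, 1998

Start: June 22, 1998
Add 58 days
June 22 → July 1: 30 - 22 + 1 = 9 days (58 - 9 = 49 left)
July 1 → August 1: 31 - 1 + 1 = 31 days (49 - 31 = 18 left)
August 1 + 18 = August 19, 1998


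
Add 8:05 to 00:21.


Start: 21 minutes from midnight
Add: 485 minutes
Total: 506 minutes
Hours: 506 ÷ 60 = 8 remainder 26

08:26


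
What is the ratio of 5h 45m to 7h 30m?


23:30 (0.77)

Duration 1: 345 minutes
Duration 2: 450 minutes
Ratio = 345:450
GCD = 15
Simplified = 23:30
As a decimal: 23/30 ≈ 0.77


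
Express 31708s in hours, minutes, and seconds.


8h 48m 28s

Hours: 31708 ÷ 3600 = 8 remainder 2908
Minutes: 2908 ÷ 60 = 48 remainder 28
Seconds: 28


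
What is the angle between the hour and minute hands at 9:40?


50.0°

Hour hand = 9×30 + 40×0.5 = 290.0°
Minute hand = 40×6 = 240°
Difference = |290.0 - 240| = 50.0°


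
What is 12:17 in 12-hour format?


Hour: 12
12 → 12 PM (noon)

12:17 PM


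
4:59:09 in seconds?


Hours: 4 × 3600 = 14400
Minutes: 59 × 60 = 3540
Seconds: 9
Total = 14400 + 3540 + 9 = 17949

17949 seconds


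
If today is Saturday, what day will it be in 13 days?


Friday

Start: Saturday (index 5)
(5 + 13) mod 7
= 18 mod 7
= 4
Index 4 → Friday


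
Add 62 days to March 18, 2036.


May 19, 2036

Start: March 18, 2036
Add 62 days
March 18 → April 1: 31 - 18 + 1 = 14 days (62 - 14 = 48 left)
April 1 → May 1: 30 - 1 + 1 = 30 days (48 - 30 = 18 left)
May 1 + 18 = May 19, 2036


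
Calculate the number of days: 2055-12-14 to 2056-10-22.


313 days

From December 14, 2055 to October 22, 2056
Rest of December 2055: 31 - 14 = 17
Full months: January 31, February 2056 29, March 31, April 30, May 31, June 30, July 31, August 31, September 30
Days into October 2056: 22
Total = 17 + 31 + 29 + 31 + 30 + 31 + 30 + 31 + 31 + 30 + 22 = 313 days


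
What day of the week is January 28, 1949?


Zeller's congruence:
q=28, m=13, k=48, j=19
h = (28 + ⌊13×14/5⌋ + 48 + ⌊48/4⌋ + ⌊19/4⌋ - 2×19) mod 7
= (28 + 36 + 48 + 12 + 4 - 38) mod 7
= 90 mod 7 = 6
h=6 → Friday

Friday


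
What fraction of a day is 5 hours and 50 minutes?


0.2431 (24.31%)

Total minutes: 5×60 + 50 = 350
Day = 24×60 = 1440 minutes
Fraction = 350/1440 ≈ 0.2431
As a percentage: 350/1440 × 100 ≈ 24.31%


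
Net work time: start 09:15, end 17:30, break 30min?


Total time = (17×60+30) - (9×60+15)
= 1050 - 555 = 495 min
Minus break: 495 - 30 = 465 min
= 7h 45m

7h 45m (465 minutes)


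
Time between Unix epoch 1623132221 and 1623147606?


15385 seconds (4.3 hours / 0.18 days)

Difference = 1623147606 - 1623132221 = 15385 seconds
In hours: 15385 / 3600 ≈ 4.3
In days: 15385 / 86400 ≈ 0.18


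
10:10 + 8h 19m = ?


Start: 610 minutes from midnight
Add: 499 minutes
Total: 1109 minutes
Hours: 1109 ÷ 60 = 18 remainder 29

18:29


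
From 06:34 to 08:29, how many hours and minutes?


End time in minutes: 8×60 + 29 = 509
Start time in minutes: 6×60 + 34 = 394
Difference = 509 - 394 = 115 minutes
= 1 hours 55 minutes

1h 55m


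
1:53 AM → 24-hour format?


01:53

Input: 1:53 AM
AM hour stays: 1


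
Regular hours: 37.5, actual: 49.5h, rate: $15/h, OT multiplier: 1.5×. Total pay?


$832.50

Regular: 37.5h × $15 = $562.50
Overtime: 49.5 - 37.5 = 12.0h
OT pay: 12.0h × $15 × 1.5 = $270.00
Total = $562.50 + $270.00 = $832.50


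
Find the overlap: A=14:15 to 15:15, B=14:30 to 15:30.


45 minutes

Meeting A: 855-915 (in minutes from midnight)
Meeting B: 870-930
Overlap start = max(855, 870) = 870
Overlap end = min(915, 930) = 915
Overlap = max(0, 915 - 870) = 45 min


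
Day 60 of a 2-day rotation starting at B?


Shift A

Shifts: A, B
Start: B (index 1)
Day 60: (1 + 60 - 1) mod 2
= 60 mod 2
= 0
Index 0 → shift A


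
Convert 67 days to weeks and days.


9 weeks 4 days

Weeks: 67 ÷ 7 = 9 remainder 4


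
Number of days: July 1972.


Month: July (month 7)
July has 31 days

31 days


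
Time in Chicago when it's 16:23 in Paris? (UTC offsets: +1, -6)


Time difference = UTC-6 - UTC+1 = -7 hours
New hour = (16 -7) mod 24
= 9 mod 24 = 9
Minutes unchanged → 09:23

09:23


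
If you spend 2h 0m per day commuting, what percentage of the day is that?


Time: 120 minutes
Day: 1440 minutes
Percentage = (120/1440) × 100 ≈ 8.3%

8.3%


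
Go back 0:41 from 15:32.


14:51

Start: 932 minutes from midnight
Subtract: 41 minutes
Remaining: 932 - 41 = 891
Hours: 14, Minutes: 51


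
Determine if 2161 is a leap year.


Rules: divisible by 4 AND (not by 100 OR by 400)
2161 ÷ 4 = 540 remainder 1 → not divisible by 4
Not divisible by 4 → not a leap year

No


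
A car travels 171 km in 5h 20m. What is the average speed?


Distance: 171 km
Time: 5h 20m = 320 min = 320/60 = 16/3 hours
Speed = 171 ÷ (16/3) = 171 × 3 / 16 = 513/16 ≈ 32.1 km/h

32.1 km/h


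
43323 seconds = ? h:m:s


Hours: 43323 ÷ 3600 = 12 remainder 123
Minutes: 123 ÷ 60 = 2 remainder 3
Seconds: 3

12h 2m 3s


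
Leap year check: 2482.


Rules: divisible by 4 AND (not by 100 OR by 400)
2482 ÷ 4 = 620 remainder 2 → not divisible by 4
Not divisible by 4 → not a leap year

No


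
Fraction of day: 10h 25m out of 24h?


0.4340 (43.40%)

Total minutes: 10×60 + 25 = 625
Day = 24×60 = 1440 minutes
Fraction = 625/1440 ≈ 0.4340
As a percentage: 625/1440 × 100 ≈ 43.40%


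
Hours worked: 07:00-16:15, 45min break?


8h 30m (510 minutes)

Total time = (16×60+15) - (7×60+0)
= 975 - 420 = 555 min
Minus break: 555 - 45 = 510 min
= 8h 30m


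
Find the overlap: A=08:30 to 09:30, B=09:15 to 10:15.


Meeting A: 510-570 (in minutes from midnight)
Meeting B: 555-615
Overlap start = max(510, 555) = 555
Overlap end = min(570, 615) = 570
Overlap = max(0, 570 - 555) = 15 min

15 minutes


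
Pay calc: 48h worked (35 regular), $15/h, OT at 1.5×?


$817.50

Regular: 35h × $15 = $525.00
Overtime: 48 - 35 = 13h
OT pay: 13h × $15 × 1.5 = $292.50
Total = $525.00 + $292.50 = $817.50


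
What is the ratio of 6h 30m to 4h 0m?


13:8 (1.63)

Duration 1: 390 minutes
Duration 2: 240 minutes
Ratio = 390:240
GCD = 30
Simplified = 13:8
As a decimal: 13/8 ≈ 1.63


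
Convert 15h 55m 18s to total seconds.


57318 seconds

Hours: 15 × 3600 = 54000
Minutes: 55 × 60 = 3300
Seconds: 18
Total = 54000 + 3300 + 18 = 57318


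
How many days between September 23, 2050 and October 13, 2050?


From September 23, 2050 to October 13, 2050
Rest of September 2050: 30 - 23 = 7
Days into October 2050: 13
Total = 7 + 13 = 20 days

20 days


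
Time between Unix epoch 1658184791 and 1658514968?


Difference = 1658514968 - 1658184791 = 330177 seconds
In hours: 330177 / 3600 ≈ 91.7
In days: 330177 / 86400 ≈ 3.82

330177 seconds (91.7 hours / 3.82 days)


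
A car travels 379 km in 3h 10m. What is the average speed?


119.7 km/h

Distance: 379 km
Time: 3h 10m = 190 min = 190/60 = 19/6 hours
Speed = 379 ÷ (19/6) = 379 × 6 / 19 = 2274/19 ≈ 119.7 km/h


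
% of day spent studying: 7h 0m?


29.2%

Time: 420 minutes
Day: 1440 minutes
Percentage = (420/1440) × 100 ≈ 29.2%


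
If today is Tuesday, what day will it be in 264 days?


Start: Tuesday (index 1)
(1 + 264) mod 7
= 265 mod 7
= 6
Index 6 → Sunday

Sunday


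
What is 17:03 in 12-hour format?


Hour: 17
17 - 12 = 5 → PM

5:03 PM


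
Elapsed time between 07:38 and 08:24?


End time in minutes: 8×60 + 24 = 504
Start time in minutes: 7×60 + 38 = 458
Difference = 504 - 458 = 46 minutes
= 0 hours 46 minutes

0h 46m


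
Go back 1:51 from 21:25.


Start: 1285 minutes from midnight
Subtract: 111 minutes
Remaining: 1285 - 111 = 1174
Hours: 19, Minutes: 34

19:34


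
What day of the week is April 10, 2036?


Zeller's congruence:
q=10, m=4, k=36, j=20
h = (10 + ⌊13×5/5⌋ + 36 + ⌊36/4⌋ + ⌊20/4⌋ - 2×20) mod 7
= (10 + 13 + 36 + 9 + 5 - 40) mod 7
= 33 mod 7 = 5
h=5 → Thursday

Thursday


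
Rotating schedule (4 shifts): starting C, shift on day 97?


Shifts: A, B, C, D
Start: C (index 2)
Day 97: (2 + 97 - 1) mod 4
= 98 mod 4
= 2
Index 2 → shift C

Shift C


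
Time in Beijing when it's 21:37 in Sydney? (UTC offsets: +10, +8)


Time difference = UTC+8 - UTC+10 = -2 hours
New hour = (21 -2) mod 24
= 19 mod 24 = 19
Minutes unchanged → 19:37

19:37


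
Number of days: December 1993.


31 days

Month: December (month 12)
December has 31 days


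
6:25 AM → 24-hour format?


Input: 6:25 AM
AM hour stays: 6

06:25


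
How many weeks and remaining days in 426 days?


Weeks: 426 ÷ 7 = 60 remainder 6

60 weeks 6 days


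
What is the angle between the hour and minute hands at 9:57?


Hour hand = 9×30 + 57×0.5 = 298.5°
Minute hand = 57×6 = 342°
Difference = |298.5 - 342| = 43.5°

43.5°


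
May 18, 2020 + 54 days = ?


July 11, 2020

Start: May 18, 2020
Add 54 days
May 18 → June 1: 31 - 18 + 1 = 14 days (54 - 14 = 40 left)
June 1 → July 1: 30 - 1 + 1 = 30 days (40 - 30 = 10 left)
July 1 + 10 = July 11, 2020


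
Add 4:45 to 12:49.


Start: 769 minutes from midnight
Add: 285 minutes
Total: 1054 minutes
Hours: 1054 ÷ 60 = 17 remainder 34

17:34


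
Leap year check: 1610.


Rules: divisible by 4 AND (not by 100 OR by 400)
1610 ÷ 4 = 402 remainder 2 → not divisible by 4
Not divisible by 4 → not a leap year

No


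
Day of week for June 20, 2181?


Zeller's congruence:
q=20, m=6, k=81, j=21
h = (20 + ⌊13×7/5⌋ + 81 + ⌊81/4⌋ + ⌊21/4⌋ - 2×21) mod 7
= (20 + 18 + 81 + 20 + 5 - 42) mod 7
= 102 mod 7 = 4
h=4 → Wednesday

Wednesday


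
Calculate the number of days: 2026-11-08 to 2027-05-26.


From November 8, 2026 to May 26, 2027
Rest of November 2026: 30 - 8 = 22
Full months: December 31, January 31, February 2027 28, March 31, April 30
Days into May 2027: 26
Total = 22 + 31 + 31 + 28 + 31 + 30 + 26 = 199 days

199 days


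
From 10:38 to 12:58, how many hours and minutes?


End time in minutes: 12×60 + 58 = 778
Start time in minutes: 10×60 + 38 = 638
Difference = 778 - 638 = 140 minutes
= 2 hours 20 minutes

2h 20m


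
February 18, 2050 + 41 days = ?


March 31, 2050

Start: February 18, 2050
Add 41 days
February 18 → March 1: 28 - 18 + 1 = 11 days (41 - 11 = 30 left)
March 1 + 30 = March 31, 2050


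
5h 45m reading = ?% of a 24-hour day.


24.0%

Time: 345 minutes
Day: 1440 minutes
Percentage = (345/1440) × 100 ≈ 24.0%


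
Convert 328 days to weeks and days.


Weeks: 328 ÷ 7 = 46 remainder 6

46 weeks 6 days


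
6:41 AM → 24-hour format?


06:41

Input: 6:41 AM
AM hour stays: 6


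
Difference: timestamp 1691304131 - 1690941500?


Difference = 1691304131 - 1690941500 = 362631 seconds
In hours: 362631 / 3600 ≈ 100.7
In days: 362631 / 86400 ≈ 4.20

362631 seconds (100.7 hours / 4.20 days)


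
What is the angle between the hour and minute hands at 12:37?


156.5°

Hour hand (12 ≡ 0 on the dial): 0×30 + 37×0.5 = 18.5°
Minute hand = 37×6 = 222°
Difference = |18.5 - 222| = 203.5°
Since > 180°: 360 - 203.5 = 156.5°


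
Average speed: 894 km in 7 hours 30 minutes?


Distance: 894 km
Time: 7h 30m = 450 min = 450/60 = 15/2 hours
Speed = 894 ÷ (15/2) = 894 × 2 / 15 = 1788/15 = 119.2 km/h

119.2 km/h


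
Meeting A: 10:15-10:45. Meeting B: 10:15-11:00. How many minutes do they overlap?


30 minutes

Meeting A: 615-645 (in minutes from midnight)
Meeting B: 615-660
Overlap start = max(615, 615) = 615
Overlap end = min(645, 660) = 645
Overlap = max(0, 645 - 615) = 30 min


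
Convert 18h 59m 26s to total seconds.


Hours: 18 × 3600 = 64800
Minutes: 59 × 60 = 3540
Seconds: 26
Total = 64800 + 3540 + 26 = 68366

68366 seconds


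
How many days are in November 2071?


Month: November (month 11)
November has 30 days

30 days


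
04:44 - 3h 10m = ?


Start: 284 minutes from midnight
Subtract: 190 minutes
Remaining: 284 - 190 = 94
Hours: 1, Minutes: 34

01:34


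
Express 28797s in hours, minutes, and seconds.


7h 59m 57s

Hours: 28797 ÷ 3600 = 7 remainder 3597
Minutes: 3597 ÷ 60 = 59 remainder 57
Seconds: 57


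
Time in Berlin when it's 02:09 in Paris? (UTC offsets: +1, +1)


02:09

Time difference = UTC+1 - UTC+1 = +0 hours
New hour = (2 + 0) mod 24
= 2 mod 24 = 2
Minutes unchanged → 02:09


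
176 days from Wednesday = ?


Start: Wednesday (index 2)
(2 + 176) mod 7
= 178 mod 7
= 3
Index 3 → Thursday

Thursday


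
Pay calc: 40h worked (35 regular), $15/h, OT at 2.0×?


$675.00

Regular: 35h × $15 = $525.00
Overtime: 40 - 35 = 5h
OT pay: 5h × $15 × 2.0 = $150.00
Total = $525.00 + $150.00 = $675.00


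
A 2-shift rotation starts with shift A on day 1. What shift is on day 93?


Shifts: A, B
Start: A (index 0)
Day 93: (0 + 93 - 1) mod 2
= 92 mod 2
= 0
Index 0 → shift A

Shift A


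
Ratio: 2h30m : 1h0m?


5:2 (2.50)

Duration 1: 150 minutes
Duration 2: 60 minutes
Ratio = 150:60
GCD = 30
Simplified = 5:2
As a decimal: 5/2 = 2.50


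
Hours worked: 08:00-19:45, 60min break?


Total time = (19×60+45) - (8×60+0)
= 1185 - 480 = 705 min
Minus break: 705 - 60 = 645 min
= 10h 45m

10h 45m (645 minutes)


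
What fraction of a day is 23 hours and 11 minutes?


0.9660 (96.60%)

Total minutes: 23×60 + 11 = 1391
Day = 24×60 = 1440 minutes
Fraction = 1391/1440 ≈ 0.9660
As a percentage: 1391/1440 × 100 ≈ 96.60%


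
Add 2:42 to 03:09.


Start: 189 minutes from midnight
Add: 162 minutes
Total: 351 minutes
Hours: 351 ÷ 60 = 5 remainder 51

05:51


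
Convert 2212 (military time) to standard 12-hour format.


Hour: 22
22 - 12 = 10 → PM

10:12 PM


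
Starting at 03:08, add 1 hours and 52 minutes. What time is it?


Start: 188 minutes from midnight
Add: 112 minutes
Total: 300 minutes
Hours: 300 ÷ 60 = 5 remainder 0

05:00


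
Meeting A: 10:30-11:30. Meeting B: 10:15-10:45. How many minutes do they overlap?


Meeting A: 630-690 (in minutes from midnight)
Meeting B: 615-645
Overlap start = max(630, 615) = 630
Overlap end = min(690, 645) = 645
Overlap = max(0, 645 - 630) = 15 min

15 minutes


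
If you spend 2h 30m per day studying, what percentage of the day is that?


10.4%

Time: 150 minutes
Day: 1440 minutes
Percentage = (150/1440) × 100 ≈ 10.4%


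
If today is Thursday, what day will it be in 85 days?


Friday

Start: Thursday (index 3)
(3 + 85) mod 7
= 88 mod 7
= 4
Index 4 → Friday


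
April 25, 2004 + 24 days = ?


May 19, 2004

Start: April 25, 2004
Add 24 days
April 25 → May 1: 30 - 25 + 1 = 6 days (24 - 6 = 18 left)
May 1 + 18 = May 19, 2004


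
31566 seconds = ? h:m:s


8h 46m 6s

Hours: 31566 ÷ 3600 = 8 remainder 2766
Minutes: 2766 ÷ 60 = 46 remainder 6
Seconds: 6


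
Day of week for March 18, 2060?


Zeller's congruence:
q=18, m=3, k=60, j=20
h = (18 + ⌊13×4/5⌋ + 60 + ⌊60/4⌋ + ⌊20/4⌋ - 2×20) mod 7
= (18 + 10 + 60 + 15 + 5 - 40) mod 7
= 68 mod 7 = 5
h=5 → Thursday

Thursday


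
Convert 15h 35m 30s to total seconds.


Hours: 15 × 3600 = 54000
Minutes: 35 × 60 = 2100
Seconds: 30
Total = 54000 + 2100 + 30 = 56130

56130 seconds


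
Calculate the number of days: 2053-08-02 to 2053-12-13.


From August 2, 2053 to December 13, 2053
Rest of August 2053: 31 - 2 = 29
Full months: September 30, October 31, November 30
Days into December 2053: 13
Total = 29 + 30 + 31 + 30 + 13 = 133 days

133 days


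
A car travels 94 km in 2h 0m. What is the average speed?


47.0 km/h

Distance: 94 km
Time: 2 hours
Speed = 94 / 2 = 47.0 km/h


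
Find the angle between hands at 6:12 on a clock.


Hour hand = 6×30 + 12×0.5 = 186.0°
Minute hand = 12×6 = 72°
Difference = |186.0 - 72| = 114.0°

114.0°


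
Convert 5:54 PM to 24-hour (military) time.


Input: 5:54 PM
PM: 5 + 12 = 17

17:54


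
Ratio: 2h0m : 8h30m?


Duration 1: 120 minutes
Duration 2: 510 minutes
Ratio = 120:510
GCD = 30
Simplified = 4:17
As a decimal: 4/17 ≈ 0.24

4:17 (0.24)
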